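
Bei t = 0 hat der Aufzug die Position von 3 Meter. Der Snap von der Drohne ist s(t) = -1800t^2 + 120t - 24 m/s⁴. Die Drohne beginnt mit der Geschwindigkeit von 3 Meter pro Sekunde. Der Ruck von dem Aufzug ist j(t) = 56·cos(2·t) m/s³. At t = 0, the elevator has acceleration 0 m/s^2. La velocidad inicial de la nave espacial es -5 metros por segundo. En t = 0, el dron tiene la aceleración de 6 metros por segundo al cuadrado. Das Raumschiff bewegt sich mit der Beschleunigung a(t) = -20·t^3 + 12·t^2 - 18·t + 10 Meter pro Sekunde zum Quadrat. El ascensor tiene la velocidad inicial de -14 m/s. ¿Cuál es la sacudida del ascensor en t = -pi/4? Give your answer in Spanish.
Usando j(t) = 56·cos(2·t) y sustituyendo t = -pi/4, encontramos j = 0.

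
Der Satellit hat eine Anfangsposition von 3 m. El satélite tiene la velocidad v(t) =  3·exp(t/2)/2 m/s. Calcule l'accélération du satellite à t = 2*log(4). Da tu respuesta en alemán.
Ausgehend von der Geschwindigkeit v(t) = 3·exp(t/2)/2, nehmen wir 1 Ableitung. Die Ableitung von der Geschwindigkeit ergibt die Beschleunigung: a(t) = 3·exp(t/2)/4. Aus der Gleichung für die Beschleunigung a(t) = 3·exp(t/2)/4, setzen wir t = 2*log(4) ein und erhalten a = 3.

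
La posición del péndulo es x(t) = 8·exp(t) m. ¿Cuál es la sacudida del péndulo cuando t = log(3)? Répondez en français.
Nous devons dériver notre équation de la position x(t) = 8·exp(t) 3 fois. En dérivant la position, nous obtenons la vitesse: v(t) = 8·exp(t). La dérivée de la vitesse donne l'accélération: a(t) = 8·exp(t). En prenant d/dt de a(t), nous trouvons j(t) = 8·exp(t). En utilisant j(t) = 8·exp(t) et en substituant t = log(3), nous trouvons j = 24.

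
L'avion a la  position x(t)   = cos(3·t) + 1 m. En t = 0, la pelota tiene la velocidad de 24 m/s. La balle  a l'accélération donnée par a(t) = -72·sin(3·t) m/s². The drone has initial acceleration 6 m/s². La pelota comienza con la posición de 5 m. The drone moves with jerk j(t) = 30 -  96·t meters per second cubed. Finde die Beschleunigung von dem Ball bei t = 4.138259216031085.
Mit a(t) = -72·sin(3·t) und Einsetzen von t = 4.138259216031085, finden wir a = 10.8729375247177.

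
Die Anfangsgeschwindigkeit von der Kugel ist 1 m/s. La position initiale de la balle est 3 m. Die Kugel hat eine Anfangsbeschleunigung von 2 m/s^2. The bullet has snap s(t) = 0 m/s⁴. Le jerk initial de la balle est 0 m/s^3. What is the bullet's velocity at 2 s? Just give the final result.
The answer is 5.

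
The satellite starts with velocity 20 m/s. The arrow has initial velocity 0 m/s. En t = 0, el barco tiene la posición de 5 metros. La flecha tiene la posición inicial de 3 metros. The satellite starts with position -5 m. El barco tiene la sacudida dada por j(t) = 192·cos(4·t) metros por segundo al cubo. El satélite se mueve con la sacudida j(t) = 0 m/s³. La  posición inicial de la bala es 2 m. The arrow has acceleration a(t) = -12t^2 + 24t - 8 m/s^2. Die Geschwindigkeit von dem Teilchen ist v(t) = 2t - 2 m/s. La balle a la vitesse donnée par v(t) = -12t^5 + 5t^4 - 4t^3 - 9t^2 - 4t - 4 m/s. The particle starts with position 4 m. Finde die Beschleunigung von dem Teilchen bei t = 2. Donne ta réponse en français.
Pour résoudre ceci, nous devons prendre 1 dérivée de notre équation de la vitesse v(t) = 2·t - 2. En prenant d/dt de v(t), nous trouvons a(t) = 2. Nous avons l'accélération a(t) = 2. En substituant t = 2: a(2) = 2.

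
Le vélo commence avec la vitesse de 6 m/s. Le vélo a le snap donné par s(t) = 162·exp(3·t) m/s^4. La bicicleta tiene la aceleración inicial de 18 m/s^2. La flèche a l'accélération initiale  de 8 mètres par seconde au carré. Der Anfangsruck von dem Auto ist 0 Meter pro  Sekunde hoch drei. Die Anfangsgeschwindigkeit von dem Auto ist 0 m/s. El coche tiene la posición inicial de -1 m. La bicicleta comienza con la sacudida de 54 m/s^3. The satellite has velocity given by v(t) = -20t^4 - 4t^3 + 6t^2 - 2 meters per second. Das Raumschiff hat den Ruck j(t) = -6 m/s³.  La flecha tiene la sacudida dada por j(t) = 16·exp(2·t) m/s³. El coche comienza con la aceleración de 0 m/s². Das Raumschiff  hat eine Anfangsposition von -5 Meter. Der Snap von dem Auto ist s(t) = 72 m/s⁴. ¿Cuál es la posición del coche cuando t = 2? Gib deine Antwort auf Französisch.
Nous devons trouver l'intégrale de notre équation du snap s(t) = 72 4 fois. L'intégrale du snap est le jerk. En utilisant j(0) = 0, nous obtenons j(t) = 72·t. En prenant ∫j(t)dt et en appliquant a(0) = 0, nous trouvons a(t) = 36·t^2. La primitive de l'accélération, avec v(0) = 0, donne la vitesse: v(t) = 12·t^3. En intégrant la vitesse et en utilisant la condition initiale x(0) = -1, nous obtenons x(t) = 3·t^4 - 1. Nous avons la position x(t) = 3·t^4 - 1. En substituant t = 2: x(2) = 47.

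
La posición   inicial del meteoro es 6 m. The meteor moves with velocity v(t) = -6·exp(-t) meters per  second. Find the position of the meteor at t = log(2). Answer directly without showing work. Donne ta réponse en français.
À t = log(2), x = 3.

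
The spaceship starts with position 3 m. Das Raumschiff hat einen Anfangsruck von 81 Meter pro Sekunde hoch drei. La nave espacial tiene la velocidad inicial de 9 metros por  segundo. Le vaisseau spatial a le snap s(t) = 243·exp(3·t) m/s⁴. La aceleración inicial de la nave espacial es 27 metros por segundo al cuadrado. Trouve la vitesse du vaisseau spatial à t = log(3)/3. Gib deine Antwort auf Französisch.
Nous devons trouver l'intégrale de notre équation du snap s(t) = 243·exp(3·t) 3 fois. La primitive du snap est le jerk. En utilisant j(0) = 81, nous obtenons j(t) = 81·exp(3·t). En prenant ∫j(t)dt et en appliquant a(0) = 27, nous trouvons a(t) = 27·exp(3·t). La primitive de l'accélération est la vitesse. En utilisant v(0) = 9, nous obtenons v(t) = 9·exp(3·t). De l'équation de la vitesse v(t) = 9·exp(3·t), nous substituons t = log(3)/3 pour obtenir v = 27.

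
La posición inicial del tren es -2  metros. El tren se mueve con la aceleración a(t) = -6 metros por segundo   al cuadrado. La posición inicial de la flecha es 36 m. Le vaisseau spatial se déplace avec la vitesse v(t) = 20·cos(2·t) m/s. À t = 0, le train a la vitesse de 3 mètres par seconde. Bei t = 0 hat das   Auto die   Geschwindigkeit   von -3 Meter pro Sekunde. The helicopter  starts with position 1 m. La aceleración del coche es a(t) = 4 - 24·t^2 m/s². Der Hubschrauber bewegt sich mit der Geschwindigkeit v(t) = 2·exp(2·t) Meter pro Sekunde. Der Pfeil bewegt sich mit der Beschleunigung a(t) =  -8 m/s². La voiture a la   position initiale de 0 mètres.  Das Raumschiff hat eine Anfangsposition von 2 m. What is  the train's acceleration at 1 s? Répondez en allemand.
Aus der Gleichung für die Beschleunigung a(t) = -6, setzen wir t = 1 ein und erhalten a = -6.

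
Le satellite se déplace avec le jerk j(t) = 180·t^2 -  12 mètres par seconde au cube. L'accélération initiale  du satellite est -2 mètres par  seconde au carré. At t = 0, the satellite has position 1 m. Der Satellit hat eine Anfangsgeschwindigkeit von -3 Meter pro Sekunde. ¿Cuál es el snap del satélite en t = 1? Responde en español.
Para resolver esto, necesitamos tomar 1 derivada de nuestra ecuación de la sacudida j(t) = 180·t^2 - 12. Derivando la sacudida, obtenemos el snap: s(t) = 360·t. Tenemos el snap s(t) = 360·t. Sustituyendo t = 1: s(1) = 360.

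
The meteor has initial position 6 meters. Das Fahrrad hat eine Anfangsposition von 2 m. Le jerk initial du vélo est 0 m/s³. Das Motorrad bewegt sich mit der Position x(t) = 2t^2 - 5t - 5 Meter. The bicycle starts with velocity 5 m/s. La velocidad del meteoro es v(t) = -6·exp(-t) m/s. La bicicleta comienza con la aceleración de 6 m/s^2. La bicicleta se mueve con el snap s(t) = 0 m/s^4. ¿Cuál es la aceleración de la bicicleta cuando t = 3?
Para resolver esto, necesitamos tomar 2 antiderivadas de nuestra ecuación del snap s(t) = 0. Tomando ∫s(t)dt y aplicando j(0) = 0, encontramos j(t) = 0. Tomando ∫j(t)dt y aplicando a(0) = 6, encontramos a(t) = 6. Tenemos la aceleración a(t) = 6. Sustituyendo t = 3: a(3) = 6.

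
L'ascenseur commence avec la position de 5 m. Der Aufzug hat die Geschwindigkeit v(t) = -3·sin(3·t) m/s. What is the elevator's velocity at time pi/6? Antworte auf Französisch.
De l'équation de la vitesse v(t) = -3·sin(3·t), nous substituons t = pi/6 pour obtenir v = -3.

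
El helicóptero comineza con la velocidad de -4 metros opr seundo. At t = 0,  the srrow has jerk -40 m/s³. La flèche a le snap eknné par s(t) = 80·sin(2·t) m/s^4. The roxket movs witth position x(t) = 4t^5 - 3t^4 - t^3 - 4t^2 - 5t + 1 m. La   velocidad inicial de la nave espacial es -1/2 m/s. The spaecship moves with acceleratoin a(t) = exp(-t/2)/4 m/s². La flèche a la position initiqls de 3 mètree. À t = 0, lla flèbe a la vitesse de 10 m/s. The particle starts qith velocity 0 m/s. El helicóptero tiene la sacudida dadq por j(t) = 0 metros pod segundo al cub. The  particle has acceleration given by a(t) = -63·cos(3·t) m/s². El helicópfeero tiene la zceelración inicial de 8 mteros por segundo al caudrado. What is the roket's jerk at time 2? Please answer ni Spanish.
Para resolver esto, necesitamos tomar 3 derivadas de nuestra ecuación de la posición x(t) = 4·t^5 - 3·t^4 - t^3 - 4·t^2 - 5·t + 1. Tomando d/dt de x(t), encontramos v(t) = 20·t^4 - 12·t^3 - 3·t^2 - 8·t - 5. La derivada de la velocidad da la aceleración: a(t) = 80·t^3 - 36·t^2 - 6·t - 8. Tomando d/dt de a(t), encontramos j(t) = 240·t^2 - 72·t - 6. De la ecuación de la sacudida j(t) = 240·t^2 - 72·t - 6, sustituimos t = 2 para obtener j = 810.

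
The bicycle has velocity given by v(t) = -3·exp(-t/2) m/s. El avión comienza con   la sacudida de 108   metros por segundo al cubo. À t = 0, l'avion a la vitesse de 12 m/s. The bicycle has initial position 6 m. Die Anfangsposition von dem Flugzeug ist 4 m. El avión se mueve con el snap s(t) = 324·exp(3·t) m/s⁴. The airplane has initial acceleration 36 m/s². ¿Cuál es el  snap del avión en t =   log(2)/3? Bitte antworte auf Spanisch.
Usando s(t) = 324·exp(3·t) y sustituyendo t = log(2)/3, encontramos s = 648.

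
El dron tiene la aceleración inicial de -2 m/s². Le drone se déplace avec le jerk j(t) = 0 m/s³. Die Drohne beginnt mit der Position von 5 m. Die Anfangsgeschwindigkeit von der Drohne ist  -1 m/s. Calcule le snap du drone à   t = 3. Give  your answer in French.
Nous devons dériver notre équation du jerk j(t) = 0 1 fois. En prenant d/dt de j(t), nous trouvons s(t) = 0. De l'équation du snap s(t) = 0, nous substituons t = 3 pour obtenir s = 0.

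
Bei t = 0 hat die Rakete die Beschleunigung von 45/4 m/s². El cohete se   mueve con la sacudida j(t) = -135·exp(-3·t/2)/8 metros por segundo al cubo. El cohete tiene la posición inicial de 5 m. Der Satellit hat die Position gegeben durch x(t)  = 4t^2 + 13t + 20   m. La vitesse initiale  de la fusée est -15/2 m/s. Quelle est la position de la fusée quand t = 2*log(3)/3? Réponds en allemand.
Wir müssen unsere Gleichung für den Ruck j(t) = -135·exp(-3·t/2)/8 3-mal integrieren. Das Integral von dem Ruck ist die Beschleunigung. Mit a(0) = 45/4 erhalten wir a(t) = 45·exp(-3·t/2)/4. Durch Integration von der Beschleunigung und Verwendung der Anfangsbedingung v(0) = -15/2, erhalten wir v(t) = -15·exp(-3·t/2)/2. Das Integral von der Geschwindigkeit ist die Position. Mit x(0) = 5 erhalten wir x(t) = 5·exp(-3·t/2). Wir haben die Position x(t) = 5·exp(-3·t/2). Durch Einsetzen von t = 2*log(3)/3: x(2*log(3)/3) = 5/3.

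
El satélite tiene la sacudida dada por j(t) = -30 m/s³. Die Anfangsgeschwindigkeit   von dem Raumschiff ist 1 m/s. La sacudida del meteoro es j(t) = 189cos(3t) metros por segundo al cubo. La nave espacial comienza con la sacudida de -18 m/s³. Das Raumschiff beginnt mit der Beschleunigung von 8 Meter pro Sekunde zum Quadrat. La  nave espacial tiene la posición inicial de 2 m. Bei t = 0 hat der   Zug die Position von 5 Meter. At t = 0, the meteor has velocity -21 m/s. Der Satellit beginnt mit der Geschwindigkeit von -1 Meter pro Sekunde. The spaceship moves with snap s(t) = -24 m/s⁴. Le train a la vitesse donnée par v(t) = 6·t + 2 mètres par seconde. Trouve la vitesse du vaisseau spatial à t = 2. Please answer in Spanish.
Para resolver esto, necesitamos tomar 3 integrales de nuestra ecuación del snap s(t) = -24. La integral del snap, con j(0) = -18, da la sacudida: j(t) = -24·t - 18. La antiderivada de la sacudida, con a(0) = 8, da la aceleración: a(t) = -12·t^2 - 18·t + 8. La antiderivada de la aceleración es la velocidad. Usando v(0) = 1, obtenemos v(t) = -4·t^3 - 9·t^2 + 8·t + 1. Usando v(t) = -4·t^3 - 9·t^2 + 8·t + 1 y sustituyendo t = 2, encontramos v = -51.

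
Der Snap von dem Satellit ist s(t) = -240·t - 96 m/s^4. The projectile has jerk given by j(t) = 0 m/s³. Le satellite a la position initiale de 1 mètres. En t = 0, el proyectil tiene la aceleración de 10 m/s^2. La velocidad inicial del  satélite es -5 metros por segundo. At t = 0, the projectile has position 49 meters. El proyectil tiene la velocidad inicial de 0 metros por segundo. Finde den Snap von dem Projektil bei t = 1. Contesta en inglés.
We must differentiate our jerk equation j(t) = 0 1 time. The derivative of jerk gives snap: s(t) = 0. Using s(t) = 0 and substituting t = 1, we find s = 0.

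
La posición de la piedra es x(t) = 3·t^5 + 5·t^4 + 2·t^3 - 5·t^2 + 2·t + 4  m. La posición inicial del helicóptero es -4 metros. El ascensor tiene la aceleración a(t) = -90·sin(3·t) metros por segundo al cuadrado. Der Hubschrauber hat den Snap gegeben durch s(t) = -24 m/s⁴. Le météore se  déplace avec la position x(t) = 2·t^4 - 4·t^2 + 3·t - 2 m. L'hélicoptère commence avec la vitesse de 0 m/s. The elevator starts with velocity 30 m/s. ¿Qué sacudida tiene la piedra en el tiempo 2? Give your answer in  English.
We must differentiate our position equation x(t) = 3·t^5 + 5·t^4 + 2·t^3 - 5·t^2 + 2·t + 4 3 times. The derivative of position gives velocity: v(t) = 15·t^4 + 20·t^3 + 6·t^2 - 10·t + 2. The derivative of velocity gives acceleration: a(t) = 60·t^3 + 60·t^2 + 12·t - 10. The derivative of acceleration gives jerk: j(t) = 180·t^2 + 120·t + 12. We have jerk j(t) = 180·t^2 + 120·t + 12. Substituting t = 2: j(2) = 972.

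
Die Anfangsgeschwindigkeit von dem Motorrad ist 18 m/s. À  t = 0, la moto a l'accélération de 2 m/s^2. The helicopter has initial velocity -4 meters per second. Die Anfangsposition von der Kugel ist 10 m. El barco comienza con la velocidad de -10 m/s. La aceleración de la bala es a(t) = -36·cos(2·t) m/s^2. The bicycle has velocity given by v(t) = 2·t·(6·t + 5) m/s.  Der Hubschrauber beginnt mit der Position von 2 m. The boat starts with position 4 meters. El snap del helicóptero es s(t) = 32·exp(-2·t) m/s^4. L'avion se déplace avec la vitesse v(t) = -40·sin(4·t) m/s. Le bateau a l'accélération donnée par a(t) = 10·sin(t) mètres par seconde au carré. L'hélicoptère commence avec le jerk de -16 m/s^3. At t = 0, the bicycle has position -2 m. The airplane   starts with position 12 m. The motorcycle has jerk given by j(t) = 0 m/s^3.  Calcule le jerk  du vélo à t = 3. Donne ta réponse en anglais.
Starting from velocity v(t) = 2·t·(6·t + 5), we take 2 derivatives. Taking d/dt of v(t), we find a(t) = 24·t + 10. Taking d/dt of a(t), we find j(t) = 24. Using j(t) = 24 and substituting t = 3, we find j = 24.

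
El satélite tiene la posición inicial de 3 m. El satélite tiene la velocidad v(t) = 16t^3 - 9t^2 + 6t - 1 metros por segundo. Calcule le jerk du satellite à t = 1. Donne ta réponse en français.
En partant de la vitesse v(t) = 16·t^3 - 9·t^2 + 6·t - 1, nous prenons 2 dérivées. La dérivée de la vitesse donne l'accélération: a(t) = 48·t^2 - 18·t + 6. En dérivant l'accélération, nous obtenons le jerk: j(t) = 96·t - 18. En utilisant j(t) = 96·t - 18 et en substituant t = 1, nous trouvons j = 78.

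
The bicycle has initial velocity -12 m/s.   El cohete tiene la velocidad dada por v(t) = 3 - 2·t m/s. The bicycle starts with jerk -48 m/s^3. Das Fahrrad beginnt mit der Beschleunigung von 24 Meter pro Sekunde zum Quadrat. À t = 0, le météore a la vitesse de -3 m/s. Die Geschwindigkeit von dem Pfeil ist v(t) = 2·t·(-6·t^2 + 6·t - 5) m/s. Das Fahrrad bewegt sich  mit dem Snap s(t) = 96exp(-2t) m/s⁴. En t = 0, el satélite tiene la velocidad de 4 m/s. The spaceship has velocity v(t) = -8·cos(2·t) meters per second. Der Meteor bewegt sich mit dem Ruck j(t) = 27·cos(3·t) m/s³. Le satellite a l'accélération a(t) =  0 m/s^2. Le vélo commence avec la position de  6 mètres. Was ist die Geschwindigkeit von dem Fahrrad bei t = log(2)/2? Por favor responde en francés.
Nous devons trouver la primitive de notre équation du snap s(t) = 96·exp(-2·t) 3 fois. La primitive du snap est le jerk. En utilisant j(0) = -48, nous obtenons j(t) = -48·exp(-2·t). En intégrant le jerk et en utilisant la condition initiale a(0) = 24, nous obtenons a(t) = 24·exp(-2·t). L'intégrale de l'accélération est la vitesse. En utilisant v(0) = -12, nous obtenons v(t) = -12·exp(-2·t). De l'équation de la vitesse v(t) = -12·exp(-2·t), nous substituons t = log(2)/2 pour obtenir v = -6.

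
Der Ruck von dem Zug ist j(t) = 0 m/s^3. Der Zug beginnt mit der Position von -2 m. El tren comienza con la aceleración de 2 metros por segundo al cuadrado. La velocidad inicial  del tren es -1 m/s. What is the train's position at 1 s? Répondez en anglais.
To solve this, we need to take 3 antiderivatives of our jerk equation j(t) = 0. The integral of jerk, with a(0) = 2, gives acceleration: a(t) = 2. The antiderivative of acceleration is velocity. Using v(0) = -1, we get v(t) = 2·t - 1. The integral of velocity is position. Using x(0) = -2, we get x(t) = t^2 - t - 2. We have position x(t) = t^2 - t - 2. Substituting t = 1: x(1) = -2.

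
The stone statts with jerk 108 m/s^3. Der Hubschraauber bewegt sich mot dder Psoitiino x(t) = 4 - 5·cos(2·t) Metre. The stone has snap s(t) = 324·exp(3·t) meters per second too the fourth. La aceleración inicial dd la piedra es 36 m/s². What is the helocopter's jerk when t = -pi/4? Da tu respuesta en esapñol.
Debemos derivar nuestra ecuación de la posición x(t) = 4 - 5·cos(2·t) 3 veces. Tomando d/dt de x(t), encontramos v(t) = 10·sin(2·t). Derivando la velocidad, obtenemos la aceleración: a(t) = 20·cos(2·t). La derivada de la aceleración da la sacudida: j(t) = -40·sin(2·t). De la ecuación de la sacudida j(t) = -40·sin(2·t), sustituimos t = -pi/4 para obtener j = 40.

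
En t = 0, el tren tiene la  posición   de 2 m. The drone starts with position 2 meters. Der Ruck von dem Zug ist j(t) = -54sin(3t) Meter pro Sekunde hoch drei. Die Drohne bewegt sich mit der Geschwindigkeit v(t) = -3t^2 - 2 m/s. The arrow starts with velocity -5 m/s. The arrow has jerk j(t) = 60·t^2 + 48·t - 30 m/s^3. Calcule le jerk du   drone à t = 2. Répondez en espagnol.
Para resolver esto, necesitamos tomar 2 derivadas de nuestra ecuación de la velocidad v(t) = -3·t^2 - 2. Tomando d/dt de v(t), encontramos a(t) = -6·t. La derivada de la aceleración da la sacudida: j(t) = -6. Tenemos la sacudida j(t) = -6. Sustituyendo t = 2: j(2) = -6.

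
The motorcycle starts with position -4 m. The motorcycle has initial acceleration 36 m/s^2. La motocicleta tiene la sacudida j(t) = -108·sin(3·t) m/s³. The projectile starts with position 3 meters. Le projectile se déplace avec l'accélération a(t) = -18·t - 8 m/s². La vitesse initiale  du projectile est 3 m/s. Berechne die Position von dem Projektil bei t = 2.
Um dies zu lösen, müssen wir 2 Integrale unserer Gleichung für die Beschleunigung a(t) = -18·t - 8 finden. Durch Integration von der Beschleunigung und Verwendung der Anfangsbedingung v(0) = 3, erhalten wir v(t) = -9·t^2 - 8·t + 3. Mit ∫v(t)dt und Anwendung von x(0) = 3, finden wir x(t) = -3·t^3 - 4·t^2 + 3·t + 3. Aus der Gleichung für die Position x(t) = -3·t^3 - 4·t^2 + 3·t + 3, setzen wir t = 2 ein und erhalten x = -31.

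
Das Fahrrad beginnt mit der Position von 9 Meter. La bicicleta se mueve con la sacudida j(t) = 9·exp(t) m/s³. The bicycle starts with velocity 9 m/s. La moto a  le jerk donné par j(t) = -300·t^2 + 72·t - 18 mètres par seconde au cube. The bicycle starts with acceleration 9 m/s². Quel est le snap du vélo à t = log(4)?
Nous devons dériver notre équation du jerk j(t) = 9·exp(t) 1 fois. En prenant d/dt de j(t), nous trouvons s(t) = 9·exp(t). En utilisant s(t) = 9·exp(t) et en substituant t = log(4), nous trouvons s = 36.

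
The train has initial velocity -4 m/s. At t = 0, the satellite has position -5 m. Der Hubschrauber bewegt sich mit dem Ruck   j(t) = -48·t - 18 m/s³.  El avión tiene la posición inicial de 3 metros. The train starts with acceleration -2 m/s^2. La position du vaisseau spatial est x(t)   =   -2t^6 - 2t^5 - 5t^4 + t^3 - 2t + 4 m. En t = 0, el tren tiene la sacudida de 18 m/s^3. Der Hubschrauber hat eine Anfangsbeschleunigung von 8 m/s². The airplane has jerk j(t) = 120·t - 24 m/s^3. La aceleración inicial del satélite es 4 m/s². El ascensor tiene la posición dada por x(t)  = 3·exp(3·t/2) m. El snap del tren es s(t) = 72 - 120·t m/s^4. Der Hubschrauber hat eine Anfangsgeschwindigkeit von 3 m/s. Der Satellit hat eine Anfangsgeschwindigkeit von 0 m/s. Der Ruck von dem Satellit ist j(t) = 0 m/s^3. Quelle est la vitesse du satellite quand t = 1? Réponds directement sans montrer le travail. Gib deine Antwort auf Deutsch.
Die Geschwindigkeit bei t = 1 ist v = 4.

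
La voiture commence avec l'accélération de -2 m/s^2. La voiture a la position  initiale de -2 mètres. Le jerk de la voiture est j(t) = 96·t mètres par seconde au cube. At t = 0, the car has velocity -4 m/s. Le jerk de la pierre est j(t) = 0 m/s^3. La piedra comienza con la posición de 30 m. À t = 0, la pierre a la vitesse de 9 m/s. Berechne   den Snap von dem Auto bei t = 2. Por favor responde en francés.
Nous devons dériver notre équation du jerk j(t) = 96·t 1 fois. En dérivant le jerk, nous obtenons le snap: s(t) = 96. En utilisant s(t) = 96 et en substituant t = 2, nous trouvons s = 96.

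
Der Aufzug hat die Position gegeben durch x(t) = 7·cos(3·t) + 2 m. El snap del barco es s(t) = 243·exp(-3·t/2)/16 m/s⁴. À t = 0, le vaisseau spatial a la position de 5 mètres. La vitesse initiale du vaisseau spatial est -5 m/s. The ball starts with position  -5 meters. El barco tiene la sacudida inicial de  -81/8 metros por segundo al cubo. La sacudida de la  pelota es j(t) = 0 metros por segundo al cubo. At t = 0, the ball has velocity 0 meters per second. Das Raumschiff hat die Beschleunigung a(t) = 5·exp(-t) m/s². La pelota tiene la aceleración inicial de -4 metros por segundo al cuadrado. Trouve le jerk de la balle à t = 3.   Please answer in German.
Aus der Gleichung für den Ruck j(t) = 0, setzen wir t = 3 ein und erhalten j = 0.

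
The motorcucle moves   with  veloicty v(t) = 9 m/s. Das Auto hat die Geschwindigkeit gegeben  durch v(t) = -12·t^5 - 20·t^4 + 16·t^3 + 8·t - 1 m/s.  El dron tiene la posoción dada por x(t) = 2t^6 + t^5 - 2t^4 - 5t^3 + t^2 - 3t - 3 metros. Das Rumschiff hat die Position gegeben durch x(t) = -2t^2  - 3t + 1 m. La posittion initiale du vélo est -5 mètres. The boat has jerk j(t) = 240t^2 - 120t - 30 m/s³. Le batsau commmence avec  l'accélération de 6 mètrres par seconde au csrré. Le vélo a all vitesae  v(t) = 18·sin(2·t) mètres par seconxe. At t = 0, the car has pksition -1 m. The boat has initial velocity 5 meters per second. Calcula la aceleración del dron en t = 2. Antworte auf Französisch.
Pour résoudre ceci, nous devons prendre 2 dérivées de notre équation de la position x(t) = 2·t^6 + t^5 - 2·t^4 - 5·t^3 + t^2 - 3·t - 3. La dérivée de la position donne la vitesse: v(t) = 12·t^5 + 5·t^4 - 8·t^3 - 15·t^2 + 2·t - 3. La dérivée de la vitesse donne l'accélération: a(t) = 60·t^4 + 20·t^3 - 24·t^2 - 30·t + 2. De l'équation de l'accélération a(t) = 60·t^4 + 20·t^3 - 24·t^2 - 30·t + 2, nous substituons t = 2 pour obtenir a = 966.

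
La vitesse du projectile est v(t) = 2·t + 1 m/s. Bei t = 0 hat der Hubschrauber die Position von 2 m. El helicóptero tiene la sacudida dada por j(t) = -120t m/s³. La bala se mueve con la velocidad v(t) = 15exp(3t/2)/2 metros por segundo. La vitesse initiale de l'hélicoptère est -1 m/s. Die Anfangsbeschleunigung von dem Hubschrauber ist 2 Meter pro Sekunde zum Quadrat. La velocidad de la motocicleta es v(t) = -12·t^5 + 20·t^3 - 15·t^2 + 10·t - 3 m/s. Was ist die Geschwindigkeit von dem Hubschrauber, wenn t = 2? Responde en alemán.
Ausgehend von dem Ruck j(t) = -120·t, nehmen wir 2 Integrale. Das Integral von dem Ruck, mit a(0) = 2, ergibt die Beschleunigung: a(t) = 2 - 60·t^2. Mit ∫a(t)dt und Anwendung von v(0) = -1, finden wir v(t) = -20·t^3 + 2·t - 1. Aus der Gleichung für die Geschwindigkeit v(t) = -20·t^3 + 2·t - 1, setzen wir t = 2 ein und erhalten v = -157.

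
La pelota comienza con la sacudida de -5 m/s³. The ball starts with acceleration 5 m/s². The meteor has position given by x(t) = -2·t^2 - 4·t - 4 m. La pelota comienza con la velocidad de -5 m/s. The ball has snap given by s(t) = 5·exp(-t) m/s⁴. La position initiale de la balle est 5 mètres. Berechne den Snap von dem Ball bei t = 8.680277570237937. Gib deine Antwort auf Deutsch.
Aus der Gleichung für den Snap s(t) = 5·exp(-t), setzen wir t = 8.680277570237937 ein und erhalten s = 0.000849519503935554.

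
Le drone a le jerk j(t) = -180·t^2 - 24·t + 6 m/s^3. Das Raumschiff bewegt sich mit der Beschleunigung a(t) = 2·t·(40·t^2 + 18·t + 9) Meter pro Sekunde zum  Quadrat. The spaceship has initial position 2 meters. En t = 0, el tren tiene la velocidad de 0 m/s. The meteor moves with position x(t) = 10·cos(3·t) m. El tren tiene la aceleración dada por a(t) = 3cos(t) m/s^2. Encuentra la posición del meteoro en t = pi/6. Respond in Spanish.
Tenemos la posición x(t) = 10·cos(3·t). Sustituyendo t = pi/6: x(pi/6) = 0.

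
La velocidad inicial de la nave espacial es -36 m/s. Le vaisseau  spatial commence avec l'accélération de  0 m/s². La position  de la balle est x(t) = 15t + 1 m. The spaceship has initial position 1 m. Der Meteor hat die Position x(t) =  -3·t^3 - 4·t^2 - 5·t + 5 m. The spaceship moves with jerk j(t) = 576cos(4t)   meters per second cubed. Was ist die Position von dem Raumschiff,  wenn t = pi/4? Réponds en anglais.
To find the answer, we compute 3 antiderivatives of j(t) = 576·cos(4·t). Finding the antiderivative of j(t) and using a(0) = 0: a(t) = 144·sin(4·t). Taking ∫a(t)dt and applying v(0) = -36, we find v(t) = -36·cos(4·t). The antiderivative of velocity, with x(0) = 1, gives position: x(t) = 1 - 9·sin(4·t). From the given position equation x(t) = 1 - 9·sin(4·t), we substitute t = pi/4 to get x = 1.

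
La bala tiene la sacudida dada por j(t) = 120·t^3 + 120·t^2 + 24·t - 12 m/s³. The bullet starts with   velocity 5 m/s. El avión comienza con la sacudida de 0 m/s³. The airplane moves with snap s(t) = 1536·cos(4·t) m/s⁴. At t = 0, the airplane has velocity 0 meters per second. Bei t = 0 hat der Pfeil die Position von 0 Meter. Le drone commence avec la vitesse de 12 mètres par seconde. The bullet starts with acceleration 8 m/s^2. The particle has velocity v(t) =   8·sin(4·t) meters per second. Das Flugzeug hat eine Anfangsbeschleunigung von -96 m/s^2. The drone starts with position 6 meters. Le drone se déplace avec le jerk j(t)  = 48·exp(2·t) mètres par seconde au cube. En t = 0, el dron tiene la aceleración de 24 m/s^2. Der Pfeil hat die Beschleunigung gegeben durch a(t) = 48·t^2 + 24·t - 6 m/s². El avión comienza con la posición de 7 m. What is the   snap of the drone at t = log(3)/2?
We must differentiate our jerk equation j(t) = 48·exp(2·t) 1 time. Differentiating jerk, we get snap: s(t) = 96·exp(2·t). From the given snap equation s(t) = 96·exp(2·t), we substitute t = log(3)/2 to get s = 288.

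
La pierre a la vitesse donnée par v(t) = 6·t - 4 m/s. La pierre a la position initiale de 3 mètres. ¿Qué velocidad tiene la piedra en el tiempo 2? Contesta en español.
De la ecuación de la velocidad v(t) = 6·t - 4, sustituimos t = 2 para obtener v = 8.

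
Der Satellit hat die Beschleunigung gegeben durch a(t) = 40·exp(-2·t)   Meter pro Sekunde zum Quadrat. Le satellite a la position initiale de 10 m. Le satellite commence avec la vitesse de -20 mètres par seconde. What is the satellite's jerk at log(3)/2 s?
Starting from acceleration a(t) = 40·exp(-2·t), we take 1 derivative. Taking d/dt of a(t), we find j(t) = -80·exp(-2·t). From the given jerk equation j(t) = -80·exp(-2·t), we substitute t = log(3)/2 to get j = -80/3.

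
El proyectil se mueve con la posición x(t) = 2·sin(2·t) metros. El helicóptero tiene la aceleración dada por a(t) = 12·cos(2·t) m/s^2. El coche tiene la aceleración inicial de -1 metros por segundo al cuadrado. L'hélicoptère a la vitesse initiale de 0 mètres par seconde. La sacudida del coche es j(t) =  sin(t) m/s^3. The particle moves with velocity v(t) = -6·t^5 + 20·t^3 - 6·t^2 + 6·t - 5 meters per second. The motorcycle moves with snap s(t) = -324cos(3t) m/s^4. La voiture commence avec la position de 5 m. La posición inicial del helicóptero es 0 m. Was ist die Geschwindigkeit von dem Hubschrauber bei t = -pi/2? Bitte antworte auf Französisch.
Nous devons intégrer notre équation de l'accélération a(t) = 12·cos(2·t) 1 fois. L'intégrale de l'accélération, avec v(0) = 0, donne la vitesse: v(t) = 6·sin(2·t). Nous avons la vitesse v(t) = 6·sin(2·t). En substituant t = -pi/2: v(-pi/2) = 0.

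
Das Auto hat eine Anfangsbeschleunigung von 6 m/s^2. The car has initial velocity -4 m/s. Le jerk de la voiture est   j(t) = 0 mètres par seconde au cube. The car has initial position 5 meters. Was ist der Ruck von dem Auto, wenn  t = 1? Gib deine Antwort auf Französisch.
En utilisant j(t) = 0 et en substituant t = 1, nous trouvons j = 0.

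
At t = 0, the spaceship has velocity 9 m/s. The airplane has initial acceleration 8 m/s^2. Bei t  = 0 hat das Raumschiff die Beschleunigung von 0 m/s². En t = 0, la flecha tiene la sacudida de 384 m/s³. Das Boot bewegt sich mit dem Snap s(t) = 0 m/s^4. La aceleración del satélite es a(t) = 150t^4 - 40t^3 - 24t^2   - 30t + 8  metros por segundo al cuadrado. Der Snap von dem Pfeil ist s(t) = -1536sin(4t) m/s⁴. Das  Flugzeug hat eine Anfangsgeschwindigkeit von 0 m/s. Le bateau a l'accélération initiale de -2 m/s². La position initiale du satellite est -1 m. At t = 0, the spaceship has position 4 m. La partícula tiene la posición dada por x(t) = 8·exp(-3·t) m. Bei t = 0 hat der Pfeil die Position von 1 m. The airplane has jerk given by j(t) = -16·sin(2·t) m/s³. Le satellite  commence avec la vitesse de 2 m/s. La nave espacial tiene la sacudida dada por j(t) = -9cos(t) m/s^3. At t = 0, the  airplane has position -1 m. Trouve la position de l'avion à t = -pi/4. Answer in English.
We need to integrate our jerk equation j(t) = -16·sin(2·t) 3 times. Taking ∫j(t)dt and applying a(0) = 8, we find a(t) = 8·cos(2·t). The integral of acceleration, with v(0) = 0, gives velocity: v(t) = 4·sin(2·t). The antiderivative of velocity, with x(0) = -1, gives position: x(t) = 1 - 2·cos(2·t). We have position x(t) = 1 - 2·cos(2·t). Substituting t = -pi/4: x(-pi/4) = 1.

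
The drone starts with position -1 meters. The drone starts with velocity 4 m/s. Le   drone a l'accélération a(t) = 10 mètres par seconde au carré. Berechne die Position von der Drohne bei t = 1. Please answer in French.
Nous devons intégrer notre équation de l'accélération a(t) = 10 2 fois. En intégrant l'accélération et en utilisant la condition initiale v(0) = 4, nous obtenons v(t) = 10·t + 4. L'intégrale de la vitesse est la position. En utilisant x(0) = -1, nous obtenons x(t) = 5·t^2 + 4·t - 1. De l'équation de la position x(t) = 5·t^2 + 4·t - 1, nous substituons t = 1 pour obtenir x = 8.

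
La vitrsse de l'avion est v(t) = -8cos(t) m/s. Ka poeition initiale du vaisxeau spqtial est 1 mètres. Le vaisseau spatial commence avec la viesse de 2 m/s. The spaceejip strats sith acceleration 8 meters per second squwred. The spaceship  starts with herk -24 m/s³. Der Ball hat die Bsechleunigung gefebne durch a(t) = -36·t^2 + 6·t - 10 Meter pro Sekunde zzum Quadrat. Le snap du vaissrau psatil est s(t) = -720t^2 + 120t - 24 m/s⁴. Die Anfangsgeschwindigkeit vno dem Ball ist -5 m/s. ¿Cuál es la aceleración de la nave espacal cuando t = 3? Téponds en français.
Pour résoudre ceci, nous devons prendre 2 intégrales de notre équation du snap s(t) = -720·t^2 + 120·t - 24. En intégrant le snap et en utilisant la condition initiale j(0) = -24, nous obtenons j(t) = -240·t^3 + 60·t^2 - 24·t - 24. En intégrant le jerk et en utilisant la condition initiale a(0) = 8, nous obtenons a(t) = -60·t^4 + 20·t^3 - 12·t^2 - 24·t + 8. De l'équation de l'accélération a(t) = -60·t^4 + 20·t^3 - 12·t^2 - 24·t + 8, nous substituons t = 3 pour obtenir a = -4492.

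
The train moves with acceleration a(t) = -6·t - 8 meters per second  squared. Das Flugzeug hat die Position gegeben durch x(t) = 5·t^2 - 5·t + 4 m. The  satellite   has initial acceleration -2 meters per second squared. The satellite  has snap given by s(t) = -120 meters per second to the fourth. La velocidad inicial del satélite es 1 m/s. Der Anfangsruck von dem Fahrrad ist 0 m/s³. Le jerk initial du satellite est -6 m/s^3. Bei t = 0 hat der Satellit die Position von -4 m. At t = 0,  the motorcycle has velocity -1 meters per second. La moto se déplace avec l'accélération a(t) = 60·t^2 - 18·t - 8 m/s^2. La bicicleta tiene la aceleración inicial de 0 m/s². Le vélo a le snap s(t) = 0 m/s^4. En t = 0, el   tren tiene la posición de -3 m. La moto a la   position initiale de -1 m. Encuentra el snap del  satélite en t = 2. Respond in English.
From the given snap equation s(t) = -120, we substitute t = 2 to get s = -120.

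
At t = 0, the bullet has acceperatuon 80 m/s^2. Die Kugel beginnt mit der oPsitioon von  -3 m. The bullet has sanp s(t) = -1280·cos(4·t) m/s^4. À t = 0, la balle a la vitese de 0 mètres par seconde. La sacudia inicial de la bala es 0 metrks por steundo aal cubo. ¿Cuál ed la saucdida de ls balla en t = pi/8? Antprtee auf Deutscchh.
Wir müssen die Stammfunktion unserer Gleichung für den Snap s(t) = -1280·cos(4·t) 1-mal finden. Die Stammfunktion von dem Snap, mit j(0) = 0, ergibt den Ruck: j(t) = -320·sin(4·t). Aus der Gleichung für den Ruck j(t) = -320·sin(4·t), setzen wir t = pi/8 ein und erhalten j = -320.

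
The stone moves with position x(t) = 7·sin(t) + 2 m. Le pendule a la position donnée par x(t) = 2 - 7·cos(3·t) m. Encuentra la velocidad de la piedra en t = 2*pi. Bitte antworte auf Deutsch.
Wir müssen unsere Gleichung für die Position x(t) = 7·sin(t) + 2 1-mal ableiten. Mit d/dt von x(t) finden wir v(t) = 7·cos(t). Aus der Gleichung für die Geschwindigkeit v(t) = 7·cos(t), setzen wir t = 2*pi ein und erhalten v = 7.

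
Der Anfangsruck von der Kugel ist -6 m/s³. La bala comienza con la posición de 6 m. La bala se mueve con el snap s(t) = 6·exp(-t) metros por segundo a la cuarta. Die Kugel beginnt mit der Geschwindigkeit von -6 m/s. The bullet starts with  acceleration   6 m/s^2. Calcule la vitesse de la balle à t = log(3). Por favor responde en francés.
Nous devons intégrer notre équation du snap s(t) = 6·exp(-t) 3 fois. En prenant ∫s(t)dt et en appliquant j(0) = -6, nous trouvons j(t) = -6·exp(-t). En prenant ∫j(t)dt et en appliquant a(0) = 6, nous trouvons a(t) = 6·exp(-t). La primitive de l'accélération est la vitesse. En utilisant v(0) = -6, nous obtenons v(t) = -6·exp(-t). Nous avons la vitesse v(t) = -6·exp(-t). En substituant t = log(3): v(log(3)) = -2.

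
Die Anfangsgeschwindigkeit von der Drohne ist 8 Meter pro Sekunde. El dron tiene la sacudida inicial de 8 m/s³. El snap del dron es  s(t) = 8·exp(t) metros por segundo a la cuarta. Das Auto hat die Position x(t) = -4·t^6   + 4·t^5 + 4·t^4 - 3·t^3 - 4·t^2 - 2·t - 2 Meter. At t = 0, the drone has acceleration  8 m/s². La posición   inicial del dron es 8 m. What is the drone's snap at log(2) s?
We have snap s(t) = 8·exp(t). Substituting t = log(2): s(log(2)) = 16.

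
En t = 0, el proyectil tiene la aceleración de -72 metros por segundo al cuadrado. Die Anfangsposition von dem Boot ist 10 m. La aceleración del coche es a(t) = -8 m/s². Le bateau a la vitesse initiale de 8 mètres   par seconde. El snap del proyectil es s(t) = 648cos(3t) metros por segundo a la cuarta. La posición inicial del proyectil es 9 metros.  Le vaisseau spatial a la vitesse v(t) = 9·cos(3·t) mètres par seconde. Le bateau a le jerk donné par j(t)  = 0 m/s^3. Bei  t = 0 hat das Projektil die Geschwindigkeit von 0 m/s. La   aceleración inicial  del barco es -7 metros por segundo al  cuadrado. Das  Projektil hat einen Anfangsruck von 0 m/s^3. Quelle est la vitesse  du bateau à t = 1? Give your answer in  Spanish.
Partiendo de la sacudida j(t) = 0, tomamos 2 integrales. La integral de la sacudida, con a(0) = -7, da la aceleración: a(t) = -7. Tomando ∫a(t)dt y aplicando v(0) = 8, encontramos v(t) = 8 - 7·t. Tenemos la velocidad v(t) = 8 - 7·t. Sustituyendo t = 1: v(1) = 1.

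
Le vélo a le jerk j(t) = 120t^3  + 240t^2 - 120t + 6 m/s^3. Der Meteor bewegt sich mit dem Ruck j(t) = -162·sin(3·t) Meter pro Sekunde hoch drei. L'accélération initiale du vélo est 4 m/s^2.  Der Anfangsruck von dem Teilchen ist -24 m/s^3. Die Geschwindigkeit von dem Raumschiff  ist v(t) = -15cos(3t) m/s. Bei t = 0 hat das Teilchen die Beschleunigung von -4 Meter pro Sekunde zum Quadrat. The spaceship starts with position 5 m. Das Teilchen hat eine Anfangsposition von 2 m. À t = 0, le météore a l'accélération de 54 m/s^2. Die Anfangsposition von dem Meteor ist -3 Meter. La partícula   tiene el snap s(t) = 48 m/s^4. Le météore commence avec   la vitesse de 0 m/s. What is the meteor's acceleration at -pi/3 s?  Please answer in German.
Um dies zu lösen, müssen wir 1 Integral unserer Gleichung für den Ruck j(t) = -162·sin(3·t) finden. Mit ∫j(t)dt und Anwendung von a(0) = 54, finden wir a(t) = 54·cos(3·t). Mit a(t) = 54·cos(3·t) und Einsetzen von t = -pi/3, finden wir a = -54.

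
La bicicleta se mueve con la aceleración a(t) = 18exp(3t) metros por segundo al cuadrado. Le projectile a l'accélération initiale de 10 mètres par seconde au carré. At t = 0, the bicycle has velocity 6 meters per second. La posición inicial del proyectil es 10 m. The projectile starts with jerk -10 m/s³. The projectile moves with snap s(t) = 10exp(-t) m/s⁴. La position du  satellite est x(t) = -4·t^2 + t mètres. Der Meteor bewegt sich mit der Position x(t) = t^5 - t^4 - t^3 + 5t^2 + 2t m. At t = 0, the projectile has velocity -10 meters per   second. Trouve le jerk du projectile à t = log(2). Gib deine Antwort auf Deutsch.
Wir müssen unsere Gleichung für den Snap s(t) = 10·exp(-t) 1-mal integrieren. Durch Integration von dem Snap und Verwendung der Anfangsbedingung j(0) = -10, erhalten wir j(t) = -10·exp(-t). Wir haben den Ruck j(t) = -10·exp(-t). Durch Einsetzen von t = log(2): j(log(2)) = -5.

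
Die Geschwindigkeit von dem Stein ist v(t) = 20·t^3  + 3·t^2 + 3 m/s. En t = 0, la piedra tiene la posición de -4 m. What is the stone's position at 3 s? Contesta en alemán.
Wir müssen unsere Gleichung für die Geschwindigkeit v(t) = 20·t^3 + 3·t^2 + 3 1-mal integrieren. Die Stammfunktion von der Geschwindigkeit ist die Position. Mit x(0) = -4 erhalten wir x(t) = 5·t^4 + t^3 + 3·t - 4. Aus der Gleichung für die Position x(t) = 5·t^4 + t^3 + 3·t - 4, setzen wir t = 3 ein und erhalten x = 437.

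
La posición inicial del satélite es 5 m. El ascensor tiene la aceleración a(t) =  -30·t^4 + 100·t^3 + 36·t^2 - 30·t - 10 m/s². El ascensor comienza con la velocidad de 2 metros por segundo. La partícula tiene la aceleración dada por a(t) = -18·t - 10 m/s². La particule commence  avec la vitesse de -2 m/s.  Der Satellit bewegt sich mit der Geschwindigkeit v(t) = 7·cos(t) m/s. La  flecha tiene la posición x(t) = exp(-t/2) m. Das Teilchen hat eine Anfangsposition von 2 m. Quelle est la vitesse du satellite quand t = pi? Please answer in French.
Nous avons la vitesse v(t) = 7·cos(t). En substituant t = pi: v(pi) = -7.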